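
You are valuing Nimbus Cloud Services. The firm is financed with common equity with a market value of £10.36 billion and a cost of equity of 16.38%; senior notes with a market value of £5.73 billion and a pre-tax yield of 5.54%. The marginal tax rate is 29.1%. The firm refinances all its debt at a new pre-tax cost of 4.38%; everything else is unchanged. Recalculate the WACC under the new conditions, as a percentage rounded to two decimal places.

After the change:
Total capital V = 10.36 + 5.73 = 16.09.
Equity: weight = 10.36/16.09 = 0.6439; cost = 16.38%.
Senior notes: weight = 5.73/16.09 = 0.3561; after-tax cost = 4.38% × (1 − 29.1%) = 3.1054%.
WACC = 0.6439 × 16.3800% + 0.3561 × 3.1054% = 11.6526%.

11.65%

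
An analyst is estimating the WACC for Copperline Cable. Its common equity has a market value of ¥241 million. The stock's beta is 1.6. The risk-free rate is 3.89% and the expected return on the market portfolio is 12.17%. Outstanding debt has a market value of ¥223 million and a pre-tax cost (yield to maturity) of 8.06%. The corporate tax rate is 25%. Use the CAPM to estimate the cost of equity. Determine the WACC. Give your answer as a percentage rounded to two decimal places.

Market risk premium = 12.17% − 3.89% = 8.28%.
Cost of equity via CAPM: Re = 3.89% + 1.6 × 8.28% = 17.1380%.
Total capital V = 241 + 223 = 464.
Equity: weight = 241/464 = 0.5194; cost = 17.138%.
Debt: weight = 223/464 = 0.4806; after-tax cost = 8.06% × (1 − 25%) = 6.0450%.
WACC = 0.5194 × 17.1380% + 0.4806 × 6.0450% = 11.8067%.

11.81%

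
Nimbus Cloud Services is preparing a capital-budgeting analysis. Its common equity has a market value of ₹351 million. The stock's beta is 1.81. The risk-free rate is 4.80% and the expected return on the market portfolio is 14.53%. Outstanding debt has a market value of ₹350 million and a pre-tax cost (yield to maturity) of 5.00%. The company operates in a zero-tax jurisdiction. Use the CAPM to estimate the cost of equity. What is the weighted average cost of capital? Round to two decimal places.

Market risk premium = 14.53% − 4.8% = 9.73%.
Cost of equity via CAPM: Re = 4.8% + 1.81 × 9.73% = 22.4113%.
Total capital V = 351 + 350 = 701.
Equity: weight = 351/701 = 0.5007; cost = 22.4113%.
Debt: weight = 350/701 = 0.4993; after-tax cost = 5% × (1 − 0%) = 5.0000%.
WACC = 0.5007 × 22.4113% + 0.4993 × 5.0000% = 13.7181%.

13.72%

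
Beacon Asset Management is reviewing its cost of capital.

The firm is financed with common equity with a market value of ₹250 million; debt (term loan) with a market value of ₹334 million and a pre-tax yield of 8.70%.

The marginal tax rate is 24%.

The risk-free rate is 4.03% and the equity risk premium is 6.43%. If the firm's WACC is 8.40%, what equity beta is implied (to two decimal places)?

1.05

Total capital V = 250 + 334 = 584.
Equity weight = 250/584 = 0.4281.
Term loan weight = 334/584 = 0.5719.
Debt contribution = 0.5719 × 8.7% × (1 − 24%) = 3.7815%.
Required equity contribution = 8.4% − 3.7815% = 4.6185%  ⇒  Re = 10.7888%.
CAPM: 10.7888% = 4.03% + β × 6.43%  ⇒  β = 1.0511.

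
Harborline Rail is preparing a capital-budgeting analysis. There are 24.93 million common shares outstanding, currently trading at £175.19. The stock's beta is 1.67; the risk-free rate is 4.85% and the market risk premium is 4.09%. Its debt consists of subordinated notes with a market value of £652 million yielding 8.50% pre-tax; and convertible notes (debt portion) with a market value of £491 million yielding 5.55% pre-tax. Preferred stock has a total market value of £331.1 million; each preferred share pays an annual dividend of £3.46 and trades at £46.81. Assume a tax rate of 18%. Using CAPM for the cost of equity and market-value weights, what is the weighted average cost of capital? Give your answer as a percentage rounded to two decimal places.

10.31%

Cost of equity via CAPM: Re = 4.85% + 1.67 × 4.09% = 11.6803%.
Cost of preferred: Rp = 3.46 / 46.81 = 7.3916%.
Market value of equity E = 175.19 × 24.93m = 4367.4867m.
Total capital V = 4367.4867 + 331.1 + 652 + 491 = 5841.5867.
Equity: weight = 4367.4867/5841.5867 = 0.7477; cost = 11.6803%.
Preferred: weight = 331.1/5841.5867 = 0.0567; cost = 7.3916%.
Subordinated notes: weight = 652/5841.5867 = 0.1116; after-tax cost = 8.5% × (1 − 18%) = 6.9700%.
Convertible notes (debt portion): weight = 491/5841.5867 = 0.0841; after-tax cost = 5.55% × (1 − 18%) = 4.5510%.
WACC = 0.7477 × 11.6803% + 0.0567 × 7.3916% + 0.1116 × 6.9700% + 0.0841 × 4.5510% = 10.3122%.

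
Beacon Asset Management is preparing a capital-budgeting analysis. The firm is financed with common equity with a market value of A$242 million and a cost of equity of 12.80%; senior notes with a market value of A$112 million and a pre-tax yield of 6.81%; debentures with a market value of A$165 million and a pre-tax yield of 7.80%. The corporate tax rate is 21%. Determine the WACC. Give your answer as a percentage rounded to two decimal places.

9.09%

Total capital V = 242 + 112 + 165 = 519.
Equity: weight = 242/519 = 0.4663; cost = 12.8%.
Senior notes: weight = 112/519 = 0.2158; after-tax cost = 6.81% × (1 − 21%) = 5.3799%.
Debentures: weight = 165/519 = 0.3179; after-tax cost = 7.8% × (1 − 21%) = 6.1620%.
WACC = 0.4663 × 12.8000% + 0.2158 × 5.3799% + 0.3179 × 6.1620% = 9.0884%.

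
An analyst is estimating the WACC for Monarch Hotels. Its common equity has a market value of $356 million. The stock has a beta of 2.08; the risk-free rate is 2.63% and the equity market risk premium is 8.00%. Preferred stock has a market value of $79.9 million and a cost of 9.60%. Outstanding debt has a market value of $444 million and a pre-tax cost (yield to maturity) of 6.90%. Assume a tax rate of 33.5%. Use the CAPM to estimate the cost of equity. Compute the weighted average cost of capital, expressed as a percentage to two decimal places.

10.98%

Cost of equity via CAPM: Re = 2.63% + 2.08 × 8.0% = 19.2700%.
Total capital V = 356 + 79.9 + 444 = 879.9.
Equity: weight = 356/879.9 = 0.4046; cost = 19.27%.
Preferred: weight = 79.9/879.9 = 0.0908; cost = 9.6%.
Debt: weight = 444/879.9 = 0.5046; after-tax cost = 6.9% × (1 − 33.5%) = 4.5885%.
WACC = 0.4046 × 19.2700% + 0.0908 × 9.6000% + 0.5046 × 4.5885% = 10.9836%.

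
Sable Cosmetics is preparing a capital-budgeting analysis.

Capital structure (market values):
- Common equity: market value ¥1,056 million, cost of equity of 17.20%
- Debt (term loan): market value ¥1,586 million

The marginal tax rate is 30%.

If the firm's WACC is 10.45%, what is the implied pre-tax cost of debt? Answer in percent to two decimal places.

Total capital V = 1056 + 1586 = 2642.
Equity weight = 1056/2642 = 0.3997.
Term loan weight = 1586/2642 = 0.6003.
Equity contribution = 0.3997 × 17.2% = 6.8748%.
Remaining for debt = 10.45% − 6.8748% = 3.5752%.
Rd × (1 − 30%) × 0.6003 = 3.5752%  ⇒  Rd = 8.5081%.

8.51%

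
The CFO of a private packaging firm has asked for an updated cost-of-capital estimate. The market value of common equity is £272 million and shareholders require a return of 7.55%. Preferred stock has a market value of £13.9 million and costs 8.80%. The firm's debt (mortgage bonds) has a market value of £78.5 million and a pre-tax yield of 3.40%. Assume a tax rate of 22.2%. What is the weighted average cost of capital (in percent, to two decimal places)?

6.54%

Total capital V = 272 + 13.9 + 78.5 = 364.4.
Equity: weight = 272/364.4 = 0.7464; cost = 7.55%.
Preferred: weight = 13.9/364.4 = 0.0381; cost = 8.8%.
Mortgage bonds: weight = 78.5/364.4 = 0.2154; after-tax cost = 3.4% × (1 − 22.2%) = 2.6452%.
WACC = 0.7464 × 7.5500% + 0.0381 × 8.8000% + 0.2154 × 2.6452% = 6.5411%.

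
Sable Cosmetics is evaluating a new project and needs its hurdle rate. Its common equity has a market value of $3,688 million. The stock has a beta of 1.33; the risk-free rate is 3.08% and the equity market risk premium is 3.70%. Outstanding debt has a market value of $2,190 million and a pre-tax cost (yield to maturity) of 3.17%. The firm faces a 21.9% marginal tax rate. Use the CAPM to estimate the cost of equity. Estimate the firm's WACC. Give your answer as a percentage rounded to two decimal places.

Cost of equity via CAPM: Re = 3.08% + 1.33 × 3.7% = 8.0010%.
Total capital V = 3688 + 2190 = 5878.
Equity: weight = 3688/5878 = 0.6274; cost = 8.001%.
Debt: weight = 2190/5878 = 0.3726; after-tax cost = 3.17% × (1 − 21.9%) = 2.4758%.
WACC = 0.6274 × 8.0010% + 0.3726 × 2.4758% = 5.9424%.

5.94%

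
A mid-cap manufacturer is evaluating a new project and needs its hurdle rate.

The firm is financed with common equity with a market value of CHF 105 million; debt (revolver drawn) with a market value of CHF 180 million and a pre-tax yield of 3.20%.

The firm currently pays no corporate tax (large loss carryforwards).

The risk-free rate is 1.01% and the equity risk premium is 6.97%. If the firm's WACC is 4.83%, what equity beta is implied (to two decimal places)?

0.95

Total capital V = 105 + 180 = 285.
Equity weight = 105/285 = 0.3684.
Revolver drawn weight = 180/285 = 0.6316.
Debt contribution = 0.6316 × 3.2% × (1 − 0%) = 2.0211%.
Required equity contribution = 4.83% − 2.0211% = 2.8089%  ⇒  Re = 7.6243%.
CAPM: 7.6243% = 1.01% + β × 6.97%  ⇒  β = 0.9490.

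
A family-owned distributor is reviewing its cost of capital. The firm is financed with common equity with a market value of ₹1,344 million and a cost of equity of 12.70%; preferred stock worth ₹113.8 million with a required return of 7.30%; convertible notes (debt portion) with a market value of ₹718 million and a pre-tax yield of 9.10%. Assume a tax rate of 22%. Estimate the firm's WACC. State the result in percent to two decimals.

Total capital V = 1344 + 113.8 + 718 = 2175.8.
Equity: weight = 1344/2175.8 = 0.6177; cost = 12.7%.
Preferred: weight = 113.8/2175.8 = 0.0523; cost = 7.3%.
Convertible notes (debt portion): weight = 718/2175.8 = 0.3300; after-tax cost = 9.1% × (1 − 22%) = 7.0980%.
WACC = 0.6177 × 12.7000% + 0.0523 × 7.3000% + 0.3300 × 7.0980% = 10.5689%.

10.57%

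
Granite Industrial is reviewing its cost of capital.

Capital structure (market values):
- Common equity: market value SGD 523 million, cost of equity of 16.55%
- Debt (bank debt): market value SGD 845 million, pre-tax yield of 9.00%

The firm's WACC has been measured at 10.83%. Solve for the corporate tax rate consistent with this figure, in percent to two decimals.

Total capital V = 523 + 845 = 1368.
Equity weight = 523/1368 = 0.3823.
Bank debt weight = 845/1368 = 0.6177.
Equity contribution = 0.3823 × 16.55% = 6.3272%.
Debt contribution must be 10.83% − 6.3272% = 4.5028%.
0.6177 × 9% × (1 − T) = 4.5028%  ⇒  (1 − T) = 0.8100.
T = 19.0034%.

19.00%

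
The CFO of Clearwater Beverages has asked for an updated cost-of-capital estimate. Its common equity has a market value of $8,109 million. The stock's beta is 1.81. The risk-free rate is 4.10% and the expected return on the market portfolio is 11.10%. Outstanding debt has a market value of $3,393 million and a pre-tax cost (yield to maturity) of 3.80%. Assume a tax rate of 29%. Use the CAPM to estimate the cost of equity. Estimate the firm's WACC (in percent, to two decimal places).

12.62%

Market risk premium = 11.1% − 4.1% = 7.0%.
Cost of equity via CAPM: Re = 4.1% + 1.81 × 7.0% = 16.7700%.
Total capital V = 8109 + 3393 = 11502.
Equity: weight = 8109/11502 = 0.7050; cost = 16.77%.
Debt: weight = 3393/11502 = 0.2950; after-tax cost = 3.8% × (1 − 29%) = 2.6980%.
WACC = 0.7050 × 16.7700% + 0.2950 × 2.6980% = 12.6189%.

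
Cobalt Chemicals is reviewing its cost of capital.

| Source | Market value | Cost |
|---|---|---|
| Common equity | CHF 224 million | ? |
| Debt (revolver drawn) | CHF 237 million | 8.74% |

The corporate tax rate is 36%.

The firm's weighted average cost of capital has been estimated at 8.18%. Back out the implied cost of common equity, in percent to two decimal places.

Total capital V = 224 + 237 = 461.
Equity weight = 224/461 = 0.4859.
Revolver drawn weight = 237/461 = 0.5141.
Debt contribution = 0.5141 × 8.74% × (1 − 36%) = 2.8757%.
Required equity contribution = 8.18% − 2.8757% = 5.3043%.
Re = 5.3043% / 0.4859 = 10.9165%.

10.92%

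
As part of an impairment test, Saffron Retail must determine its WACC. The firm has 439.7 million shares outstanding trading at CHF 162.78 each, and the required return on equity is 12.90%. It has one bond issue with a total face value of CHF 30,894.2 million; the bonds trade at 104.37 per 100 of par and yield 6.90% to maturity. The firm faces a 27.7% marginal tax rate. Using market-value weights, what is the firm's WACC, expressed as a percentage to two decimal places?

Market value of equity E = 162.78 × 439.7m = 71574.366m. Market value of debt D = 30894.2m × 104.37/100 = 32244.27654m.
Total capital V = 71574.366 + 32244.27654 = 103818.64254.
Equity: weight = 71574.366/103818.64254 = 0.6894; cost = 12.9%.
Bonds outstanding: weight = 32244.27654/103818.64254 = 0.3106; after-tax cost = 6.9% × (1 − 27.7%) = 4.9887%.
WACC = 0.6894 × 12.9000% + 0.3106 × 4.9887% = 10.4429%.

10.44%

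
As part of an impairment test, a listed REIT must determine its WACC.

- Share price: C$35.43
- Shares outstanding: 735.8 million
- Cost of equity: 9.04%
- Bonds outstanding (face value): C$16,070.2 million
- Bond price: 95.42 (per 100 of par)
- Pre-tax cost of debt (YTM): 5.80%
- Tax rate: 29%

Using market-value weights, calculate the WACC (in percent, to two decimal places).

7.22%

Market value of equity E = 35.43 × 735.8m = 26069.394m. Market value of debt D = 16070.2m × 95.42/100 = 15334.18484m.
Total capital V = 26069.394 + 15334.18484 = 41403.57884.
Equity: weight = 26069.394/41403.57884 = 0.6296; cost = 9.04%.
Bonds outstanding: weight = 15334.18484/41403.57884 = 0.3704; after-tax cost = 5.8% × (1 − 29%) = 4.1180%.
WACC = 0.6296 × 9.0400% + 0.3704 × 4.1180% = 7.2171%.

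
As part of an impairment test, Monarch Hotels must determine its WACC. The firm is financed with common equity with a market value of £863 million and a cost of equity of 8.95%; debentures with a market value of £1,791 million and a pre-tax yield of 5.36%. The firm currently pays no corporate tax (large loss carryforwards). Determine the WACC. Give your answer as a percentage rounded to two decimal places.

6.53%

Total capital V = 863 + 1791 = 2654.
Equity: weight = 863/2654 = 0.3252; cost = 8.95%.
Debentures: weight = 1791/2654 = 0.6748; after-tax cost = 5.36% × (1 − 0%) = 5.3600%.
WACC = 0.3252 × 8.9500% + 0.6748 × 5.3600% = 6.5274%.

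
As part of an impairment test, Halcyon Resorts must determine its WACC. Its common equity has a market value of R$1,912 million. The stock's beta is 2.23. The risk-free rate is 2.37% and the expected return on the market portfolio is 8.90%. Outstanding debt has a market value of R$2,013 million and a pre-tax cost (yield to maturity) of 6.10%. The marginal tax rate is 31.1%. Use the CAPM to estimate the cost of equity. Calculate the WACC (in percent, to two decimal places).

10.40%

Market risk premium = 8.9% − 2.37% = 6.53%.
Cost of equity via CAPM: Re = 2.37% + 2.23 × 6.53% = 16.9319%.
Total capital V = 1912 + 2013 = 3925.
Equity: weight = 1912/3925 = 0.4871; cost = 16.9319%.
Debt: weight = 2013/3925 = 0.5129; after-tax cost = 6.1% × (1 − 31.1%) = 4.2029%.
WACC = 0.4871 × 16.9319% + 0.5129 × 4.2029% = 10.4036%.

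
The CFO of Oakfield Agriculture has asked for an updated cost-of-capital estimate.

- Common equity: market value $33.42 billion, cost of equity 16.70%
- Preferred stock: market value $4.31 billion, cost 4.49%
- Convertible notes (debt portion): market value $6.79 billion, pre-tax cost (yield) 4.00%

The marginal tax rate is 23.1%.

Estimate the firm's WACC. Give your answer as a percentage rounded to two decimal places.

Total capital V = 33.42 + 4.31 + 6.79 = 44.52.
Equity: weight = 33.42/44.52 = 0.7507; cost = 16.7%.
Preferred: weight = 4.31/44.52 = 0.0968; cost = 4.49%.
Convertible notes (debt portion): weight = 6.79/44.52 = 0.1525; after-tax cost = 4% × (1 − 23.1%) = 3.0760%.
WACC = 0.7507 × 16.7000% + 0.0968 × 4.4900% + 0.1525 × 3.0760% = 13.4401%.

13.44%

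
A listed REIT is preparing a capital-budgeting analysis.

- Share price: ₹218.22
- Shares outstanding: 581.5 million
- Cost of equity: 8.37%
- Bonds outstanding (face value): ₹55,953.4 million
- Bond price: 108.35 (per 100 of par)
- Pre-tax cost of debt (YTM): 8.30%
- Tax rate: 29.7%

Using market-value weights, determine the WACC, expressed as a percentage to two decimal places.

Market value of equity E = 218.22 × 581.5m = 126894.93m. Market value of debt D = 55953.4m × 108.35/100 = 60625.5089m.
Total capital V = 126894.93 + 60625.5089 = 187520.4389.
Equity: weight = 126894.93/187520.4389 = 0.6767; cost = 8.37%.
Bonds outstanding: weight = 60625.5089/187520.4389 = 0.3233; after-tax cost = 8.3% × (1 − 29.7%) = 5.8349%.
WACC = 0.6767 × 8.3700% + 0.3233 × 5.8349% = 7.5504%.

7.55%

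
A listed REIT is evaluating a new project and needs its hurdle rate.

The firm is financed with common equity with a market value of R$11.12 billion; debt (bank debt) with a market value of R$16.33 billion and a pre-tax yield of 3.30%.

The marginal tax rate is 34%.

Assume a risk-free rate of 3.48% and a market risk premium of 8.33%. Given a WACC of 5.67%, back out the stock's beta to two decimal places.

0.88

Total capital V = 11.12 + 16.33 = 27.45.
Equity weight = 11.12/27.45 = 0.4051.
Bank debt weight = 16.33/27.45 = 0.5949.
Debt contribution = 0.5949 × 3.3% × (1 − 34%) = 1.2957%.
Required equity contribution = 5.67% − 1.2957% = 4.3743%  ⇒  Re = 10.7981%.
CAPM: 10.7981% = 3.48% + β × 8.33%  ⇒  β = 0.8785.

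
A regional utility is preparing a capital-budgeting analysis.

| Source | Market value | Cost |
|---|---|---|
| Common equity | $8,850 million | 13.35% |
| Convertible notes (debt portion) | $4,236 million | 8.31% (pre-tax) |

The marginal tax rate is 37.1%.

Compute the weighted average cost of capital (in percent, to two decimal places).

Total capital V = 8850 + 4236 = 13086.
Equity: weight = 8850/13086 = 0.6763; cost = 13.35%.
Convertible notes (debt portion): weight = 4236/13086 = 0.3237; after-tax cost = 8.31% × (1 − 37.1%) = 5.2270%.
WACC = 0.6763 × 13.3500% + 0.3237 × 5.2270% = 10.7205%.

10.72%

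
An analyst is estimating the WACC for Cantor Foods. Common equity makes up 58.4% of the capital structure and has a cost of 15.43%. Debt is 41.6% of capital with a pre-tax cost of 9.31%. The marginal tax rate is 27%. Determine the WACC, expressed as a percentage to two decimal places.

11.84%

After-tax cost of debt = 9.31% × (1 − 27%) = 6.7963%.
WACC = 0.584 × 15.4300% + 0.416 × 6.7963% = 11.8384%.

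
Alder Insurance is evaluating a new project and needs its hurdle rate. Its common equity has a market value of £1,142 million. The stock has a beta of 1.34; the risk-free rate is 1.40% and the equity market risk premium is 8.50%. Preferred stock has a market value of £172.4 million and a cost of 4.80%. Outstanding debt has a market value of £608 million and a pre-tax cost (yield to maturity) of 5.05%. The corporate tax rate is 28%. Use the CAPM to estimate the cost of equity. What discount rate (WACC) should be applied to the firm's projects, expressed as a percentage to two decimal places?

9.18%

Cost of equity via CAPM: Re = 1.4% + 1.34 × 8.5% = 12.7900%.
Total capital V = 1142 + 172.4 + 608 = 1922.4.
Equity: weight = 1142/1922.4 = 0.5940; cost = 12.79%.
Preferred: weight = 172.4/1922.4 = 0.0897; cost = 4.8%.
Debt: weight = 608/1922.4 = 0.3163; after-tax cost = 5.05% × (1 − 28%) = 3.6360%.
WACC = 0.5940 × 12.7900% + 0.0897 × 4.8000% + 0.3163 × 3.6360% = 9.1783%.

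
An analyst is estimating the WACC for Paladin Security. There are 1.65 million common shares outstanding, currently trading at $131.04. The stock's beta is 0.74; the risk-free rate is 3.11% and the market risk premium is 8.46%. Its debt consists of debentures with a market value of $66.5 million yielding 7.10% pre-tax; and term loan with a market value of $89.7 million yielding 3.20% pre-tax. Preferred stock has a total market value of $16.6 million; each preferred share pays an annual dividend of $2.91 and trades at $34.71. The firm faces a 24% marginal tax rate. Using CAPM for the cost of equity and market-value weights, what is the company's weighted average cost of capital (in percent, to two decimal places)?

7.05%

Cost of equity via CAPM: Re = 3.11% + 0.74 × 8.46% = 9.3704%.
Cost of preferred: Rp = 2.91 / 34.71 = 8.3838%.
Market value of equity E = 131.04 × 1.65m = 216.216m.
Total capital V = 216.216 + 16.6 + 66.5 + 89.7 = 389.016.
Equity: weight = 216.216/389.016 = 0.5558; cost = 9.3704%.
Preferred: weight = 16.6/389.016 = 0.0427; cost = 8.3838%.
Debentures: weight = 66.5/389.016 = 0.1709; after-tax cost = 7.1% × (1 − 24%) = 5.3960%.
Term loan: weight = 89.7/389.016 = 0.2306; after-tax cost = 3.2% × (1 − 24%) = 2.4320%.
WACC = 0.5558 × 9.3704% + 0.0427 × 8.3838% + 0.1709 × 5.3960% + 0.2306 × 2.4320% = 7.0490%.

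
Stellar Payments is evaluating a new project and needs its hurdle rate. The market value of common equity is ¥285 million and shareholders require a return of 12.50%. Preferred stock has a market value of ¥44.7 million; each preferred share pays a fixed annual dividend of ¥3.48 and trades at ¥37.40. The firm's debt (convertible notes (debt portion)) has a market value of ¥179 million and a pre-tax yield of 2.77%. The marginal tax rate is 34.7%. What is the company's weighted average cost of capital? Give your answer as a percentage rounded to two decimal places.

Cost of preferred: Rp = 3.48 / 37.4 = 9.3048%.
Total capital V = 285 + 44.7 + 179 = 508.7.
Equity: weight = 285/508.7 = 0.5603; cost = 12.5%.
Preferred: weight = 44.7/508.7 = 0.0879; cost = 9.3048%.
Convertible notes (debt portion): weight = 179/508.7 = 0.3519; after-tax cost = 2.77% × (1 − 34.7%) = 1.8088%.
WACC = 0.5603 × 12.5000% + 0.0879 × 9.3048% + 0.3519 × 1.8088% = 8.4572%.

8.46%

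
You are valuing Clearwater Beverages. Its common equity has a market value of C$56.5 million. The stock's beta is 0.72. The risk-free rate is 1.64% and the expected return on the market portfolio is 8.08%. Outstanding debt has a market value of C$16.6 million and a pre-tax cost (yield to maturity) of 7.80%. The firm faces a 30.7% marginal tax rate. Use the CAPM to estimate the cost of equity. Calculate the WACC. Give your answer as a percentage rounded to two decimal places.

Market risk premium = 8.08% − 1.64% = 6.44%.
Cost of equity via CAPM: Re = 1.64% + 0.72 × 6.44% = 6.2768%.
Total capital V = 56.5 + 16.6 = 73.1.
Equity: weight = 56.5/73.1 = 0.7729; cost = 6.2768%.
Debt: weight = 16.6/73.1 = 0.2271; after-tax cost = 7.8% × (1 − 30.7%) = 5.4054%.
WACC = 0.7729 × 6.2768% + 0.2271 × 5.4054% = 6.0789%.

6.08%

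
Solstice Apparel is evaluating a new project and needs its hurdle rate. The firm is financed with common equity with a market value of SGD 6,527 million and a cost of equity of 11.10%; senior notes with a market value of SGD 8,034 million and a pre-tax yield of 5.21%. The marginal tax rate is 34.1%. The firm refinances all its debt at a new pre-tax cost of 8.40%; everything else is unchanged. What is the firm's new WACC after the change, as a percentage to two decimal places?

8.03%

After the change:
Total capital V = 6527 + 8034 = 14561.
Equity: weight = 6527/14561 = 0.4483; cost = 11.1%.
Senior notes: weight = 8034/14561 = 0.5517; after-tax cost = 8.4% × (1 − 34.1%) = 5.5356%.
WACC = 0.4483 × 11.1000% + 0.5517 × 5.5356% = 8.0299%.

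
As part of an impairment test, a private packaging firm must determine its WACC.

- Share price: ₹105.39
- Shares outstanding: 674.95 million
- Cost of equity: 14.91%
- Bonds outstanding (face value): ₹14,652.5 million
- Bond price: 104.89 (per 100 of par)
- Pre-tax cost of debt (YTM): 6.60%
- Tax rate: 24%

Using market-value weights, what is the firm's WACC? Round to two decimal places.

Market value of equity E = 105.39 × 674.95m = 71132.9805m. Market value of debt D = 14652.5m × 104.89/100 = 15369.00725m.
Total capital V = 71132.9805 + 15369.00725 = 86501.98775.
Equity: weight = 71132.9805/86501.98775 = 0.8223; cost = 14.91%.
Bonds outstanding: weight = 15369.00725/86501.98775 = 0.1777; after-tax cost = 6.6% × (1 − 24%) = 5.0160%.
WACC = 0.8223 × 14.9100% + 0.1777 × 5.0160% = 13.1521%.

13.15%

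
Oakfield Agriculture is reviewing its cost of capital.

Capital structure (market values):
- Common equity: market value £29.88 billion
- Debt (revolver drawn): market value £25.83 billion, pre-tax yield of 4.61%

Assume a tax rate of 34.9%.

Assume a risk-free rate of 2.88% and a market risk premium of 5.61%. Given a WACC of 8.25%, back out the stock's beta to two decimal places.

1.77

Total capital V = 29.88 + 25.83 = 55.71.
Equity weight = 29.88/55.71 = 0.5363.
Revolver drawn weight = 25.83/55.71 = 0.4637.
Debt contribution = 0.4637 × 4.61% × (1 − 34.9%) = 1.3915%.
Required equity contribution = 8.25% − 1.3915% = 6.8585%  ⇒  Re = 12.7874%.
CAPM: 12.7874% = 2.88% + β × 5.61%  ⇒  β = 1.7660.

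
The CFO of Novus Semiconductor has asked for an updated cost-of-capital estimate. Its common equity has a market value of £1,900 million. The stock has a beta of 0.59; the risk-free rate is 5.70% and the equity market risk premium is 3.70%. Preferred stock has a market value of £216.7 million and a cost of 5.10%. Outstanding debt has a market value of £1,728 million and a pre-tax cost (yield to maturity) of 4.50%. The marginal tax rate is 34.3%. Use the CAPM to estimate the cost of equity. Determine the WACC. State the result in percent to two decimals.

Cost of equity via CAPM: Re = 5.7% + 0.59 × 3.7% = 7.8830%.
Total capital V = 1900 + 216.7 + 1728 = 3844.7.
Equity: weight = 1900/3844.7 = 0.4942; cost = 7.883%.
Preferred: weight = 216.7/3844.7 = 0.0564; cost = 5.1%.
Debt: weight = 1728/3844.7 = 0.4494; after-tax cost = 4.5% × (1 − 34.3%) = 2.9565%.
WACC = 0.4942 × 7.8830% + 0.0564 × 5.1000% + 0.4494 × 2.9565% = 5.5119%.

5.51%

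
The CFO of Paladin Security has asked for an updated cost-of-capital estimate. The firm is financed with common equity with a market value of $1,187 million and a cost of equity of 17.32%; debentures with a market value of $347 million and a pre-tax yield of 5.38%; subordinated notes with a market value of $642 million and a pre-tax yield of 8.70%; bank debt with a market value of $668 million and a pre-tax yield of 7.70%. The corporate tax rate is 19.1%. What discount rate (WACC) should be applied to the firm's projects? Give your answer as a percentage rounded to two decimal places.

Total capital V = 1187 + 347 + 642 + 668 = 2844.
Equity: weight = 1187/2844 = 0.4174; cost = 17.32%.
Debentures: weight = 347/2844 = 0.1220; after-tax cost = 5.38% × (1 − 19.1%) = 4.3524%.
Subordinated notes: weight = 642/2844 = 0.2257; after-tax cost = 8.7% × (1 − 19.1%) = 7.0383%.
Bank debt: weight = 668/2844 = 0.2349; after-tax cost = 7.7% × (1 − 19.1%) = 6.2293%.
WACC = 0.4174 × 17.3200% + 0.1220 × 4.3524% + 0.2257 × 7.0383% + 0.2349 × 6.2293% = 10.8118%.

10.81%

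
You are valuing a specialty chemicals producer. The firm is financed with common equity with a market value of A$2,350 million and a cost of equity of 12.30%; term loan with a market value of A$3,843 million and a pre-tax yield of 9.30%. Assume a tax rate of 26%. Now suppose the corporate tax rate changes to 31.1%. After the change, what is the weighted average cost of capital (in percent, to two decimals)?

After the change:
Total capital V = 2350 + 3843 = 6193.
Equity: weight = 2350/6193 = 0.3795; cost = 12.3%.
Term loan: weight = 3843/6193 = 0.6205; after-tax cost = 9.3% × (1 − 31.1%) = 6.4077%.
WACC = 0.3795 × 12.3000% + 0.6205 × 6.4077% = 8.6436%.

8.64%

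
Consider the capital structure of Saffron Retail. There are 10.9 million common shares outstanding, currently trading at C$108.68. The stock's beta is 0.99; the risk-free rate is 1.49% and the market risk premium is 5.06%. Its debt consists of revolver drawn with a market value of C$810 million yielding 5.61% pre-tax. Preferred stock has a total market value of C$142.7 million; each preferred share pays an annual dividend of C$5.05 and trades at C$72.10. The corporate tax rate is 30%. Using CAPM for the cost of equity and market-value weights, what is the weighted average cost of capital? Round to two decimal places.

Cost of equity via CAPM: Re = 1.49% + 0.99 × 5.06% = 6.4994%.
Cost of preferred: Rp = 5.05 / 72.1 = 7.0042%.
Market value of equity E = 108.68 × 10.9m = 1184.612m.
Total capital V = 1184.612 + 142.7 + 810 = 2137.312.
Equity: weight = 1184.612/2137.312 = 0.5543; cost = 6.4994%.
Preferred: weight = 142.7/2137.312 = 0.0668; cost = 7.0042%.
Revolver drawn: weight = 810/2137.312 = 0.3790; after-tax cost = 5.61% × (1 − 30%) = 3.9270%.
WACC = 0.5543 × 6.4994% + 0.0668 × 7.0042% + 0.3790 × 3.9270% = 5.5582%.

5.56%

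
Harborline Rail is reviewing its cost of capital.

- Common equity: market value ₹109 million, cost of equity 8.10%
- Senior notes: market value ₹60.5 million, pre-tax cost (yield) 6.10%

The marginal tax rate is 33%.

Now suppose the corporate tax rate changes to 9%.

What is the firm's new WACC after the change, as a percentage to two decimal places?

After the change:
Total capital V = 109 + 60.5 = 169.5.
Equity: weight = 109/169.5 = 0.6431; cost = 8.1%.
Senior notes: weight = 60.5/169.5 = 0.3569; after-tax cost = 6.1% × (1 − 9%) = 5.5510%.
WACC = 0.6431 × 8.1000% + 0.3569 × 5.5510% = 7.1902%.

7.19%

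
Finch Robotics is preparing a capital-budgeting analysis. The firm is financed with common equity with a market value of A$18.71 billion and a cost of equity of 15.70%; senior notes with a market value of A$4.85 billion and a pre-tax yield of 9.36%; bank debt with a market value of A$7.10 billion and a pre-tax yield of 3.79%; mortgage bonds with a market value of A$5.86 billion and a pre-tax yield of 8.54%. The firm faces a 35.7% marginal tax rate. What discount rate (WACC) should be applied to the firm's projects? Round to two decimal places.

Total capital V = 18.71 + 4.85 + 7.1 + 5.86 = 36.52.
Equity: weight = 18.71/36.52 = 0.5123; cost = 15.7%.
Senior notes: weight = 4.85/36.52 = 0.1328; after-tax cost = 9.36% × (1 − 35.7%) = 6.0185%.
Bank debt: weight = 7.1/36.52 = 0.1944; after-tax cost = 3.79% × (1 − 35.7%) = 2.4370%.
Mortgage bonds: weight = 5.86/36.52 = 0.1605; after-tax cost = 8.54% × (1 − 35.7%) = 5.4912%.
WACC = 0.5123 × 15.7000% + 0.1328 × 6.0185% + 0.1944 × 2.4370% + 0.1605 × 5.4912% = 10.1976%.

10.20%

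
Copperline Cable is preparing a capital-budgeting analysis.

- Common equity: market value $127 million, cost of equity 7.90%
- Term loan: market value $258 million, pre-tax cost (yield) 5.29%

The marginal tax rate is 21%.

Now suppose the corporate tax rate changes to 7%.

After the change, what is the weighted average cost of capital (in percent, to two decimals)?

After the change:
Total capital V = 127 + 258 = 385.
Equity: weight = 127/385 = 0.3299; cost = 7.9%.
Term loan: weight = 258/385 = 0.6701; after-tax cost = 5.29% × (1 − 7%) = 4.9197%.
WACC = 0.3299 × 7.9000% + 0.6701 × 4.9197% = 5.9028%.

5.90%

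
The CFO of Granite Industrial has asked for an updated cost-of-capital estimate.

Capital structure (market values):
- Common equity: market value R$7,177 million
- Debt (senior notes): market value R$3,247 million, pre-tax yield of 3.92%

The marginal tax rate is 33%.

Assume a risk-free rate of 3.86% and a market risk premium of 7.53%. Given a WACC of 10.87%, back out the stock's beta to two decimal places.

Total capital V = 7177 + 3247 = 10424.
Equity weight = 7177/10424 = 0.6885.
Senior notes weight = 3247/10424 = 0.3115.
Debt contribution = 0.3115 × 3.92% × (1 − 33%) = 0.8181%.
Required equity contribution = 10.87% − 0.8181% = 10.0519%  ⇒  Re = 14.5995%.
CAPM: 14.5995% = 3.86% + β × 7.53%  ⇒  β = 1.4262.

1.43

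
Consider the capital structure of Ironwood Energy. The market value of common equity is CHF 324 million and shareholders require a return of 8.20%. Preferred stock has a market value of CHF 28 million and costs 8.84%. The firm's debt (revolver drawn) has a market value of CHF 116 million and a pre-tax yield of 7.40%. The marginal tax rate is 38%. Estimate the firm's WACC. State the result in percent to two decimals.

7.34%

Total capital V = 324 + 28 + 116 = 468.
Equity: weight = 324/468 = 0.6923; cost = 8.2%.
Preferred: weight = 28/468 = 0.0598; cost = 8.84%.
Revolver drawn: weight = 116/468 = 0.2479; after-tax cost = 7.4% × (1 − 38%) = 4.5880%.
WACC = 0.6923 × 8.2000% + 0.0598 × 8.8400% + 0.2479 × 4.5880% = 7.3430%.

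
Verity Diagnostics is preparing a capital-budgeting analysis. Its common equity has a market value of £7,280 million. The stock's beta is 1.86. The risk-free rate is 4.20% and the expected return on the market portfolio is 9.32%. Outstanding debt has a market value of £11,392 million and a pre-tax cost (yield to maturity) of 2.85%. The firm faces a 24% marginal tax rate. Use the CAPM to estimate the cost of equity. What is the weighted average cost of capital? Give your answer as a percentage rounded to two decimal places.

Market risk premium = 9.32% − 4.2% = 5.12%.
Cost of equity via CAPM: Re = 4.2% + 1.86 × 5.12% = 13.7232%.
Total capital V = 7280 + 11392 = 18672.
Equity: weight = 7280/18672 = 0.3899; cost = 13.7232%.
Debt: weight = 11392/18672 = 0.6101; after-tax cost = 2.85% × (1 − 24%) = 2.1660%.
WACC = 0.3899 × 13.7232% + 0.6101 × 2.1660% = 6.6720%.

6.67%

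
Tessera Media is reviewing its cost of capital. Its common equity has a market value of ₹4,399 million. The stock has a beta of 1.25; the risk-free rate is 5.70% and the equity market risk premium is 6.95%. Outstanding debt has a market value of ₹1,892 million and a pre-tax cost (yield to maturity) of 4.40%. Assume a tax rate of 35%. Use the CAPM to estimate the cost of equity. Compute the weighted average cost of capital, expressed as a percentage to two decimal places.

Cost of equity via CAPM: Re = 5.7% + 1.25 × 6.95% = 14.3875%.
Total capital V = 4399 + 1892 = 6291.
Equity: weight = 4399/6291 = 0.6993; cost = 14.3875%.
Debt: weight = 1892/6291 = 0.3007; after-tax cost = 4.4% × (1 − 35%) = 2.8600%.
WACC = 0.6993 × 14.3875% + 0.3007 × 2.8600% = 10.9206%.

10.92%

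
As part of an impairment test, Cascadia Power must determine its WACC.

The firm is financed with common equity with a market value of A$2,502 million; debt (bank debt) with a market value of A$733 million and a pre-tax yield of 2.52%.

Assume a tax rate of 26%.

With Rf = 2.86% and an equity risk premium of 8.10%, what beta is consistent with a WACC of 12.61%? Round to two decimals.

Total capital V = 2502 + 733 = 3235.
Equity weight = 2502/3235 = 0.7734.
Bank debt weight = 733/3235 = 0.2266.
Debt contribution = 0.2266 × 2.52% × (1 − 26%) = 0.4225%.
Required equity contribution = 12.61% − 0.4225% = 12.1875%  ⇒  Re = 15.7580%.
CAPM: 15.7580% = 2.86% + β × 8.1%  ⇒  β = 1.5923.

1.59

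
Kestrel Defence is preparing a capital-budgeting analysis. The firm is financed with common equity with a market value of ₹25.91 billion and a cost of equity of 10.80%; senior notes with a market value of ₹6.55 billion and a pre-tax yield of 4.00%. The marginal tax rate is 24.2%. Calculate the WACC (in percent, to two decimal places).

9.23%

Total capital V = 25.91 + 6.55 = 32.46.
Equity: weight = 25.91/32.46 = 0.7982; cost = 10.8%.
Senior notes: weight = 6.55/32.46 = 0.2018; after-tax cost = 4% × (1 − 24.2%) = 3.0320%.
WACC = 0.7982 × 10.8000% + 0.2018 × 3.0320% = 9.2325%.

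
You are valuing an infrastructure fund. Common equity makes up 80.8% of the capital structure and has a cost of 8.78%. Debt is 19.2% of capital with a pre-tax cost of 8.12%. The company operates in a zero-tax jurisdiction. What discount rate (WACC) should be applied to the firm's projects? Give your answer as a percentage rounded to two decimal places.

After-tax cost of debt = 8.12% × (1 − 0%) = 8.1200%.
WACC = 0.808 × 8.7800% + 0.192 × 8.1200% = 8.6533%.

8.65%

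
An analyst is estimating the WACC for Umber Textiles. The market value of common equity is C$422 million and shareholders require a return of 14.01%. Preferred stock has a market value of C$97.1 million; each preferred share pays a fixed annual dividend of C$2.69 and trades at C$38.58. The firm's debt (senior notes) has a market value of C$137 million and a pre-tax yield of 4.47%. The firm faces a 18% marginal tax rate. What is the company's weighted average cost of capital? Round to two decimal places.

10.81%

Cost of preferred: Rp = 2.69 / 38.58 = 6.9725%.
Total capital V = 422 + 97.1 + 137 = 656.1.
Equity: weight = 422/656.1 = 0.6432; cost = 14.01%.
Preferred: weight = 97.1/656.1 = 0.1480; cost = 6.9725%.
Senior notes: weight = 137/656.1 = 0.2088; after-tax cost = 4.47% × (1 − 18%) = 3.6654%.
WACC = 0.6432 × 14.0100% + 0.1480 × 6.9725% + 0.2088 × 3.6654% = 10.8084%.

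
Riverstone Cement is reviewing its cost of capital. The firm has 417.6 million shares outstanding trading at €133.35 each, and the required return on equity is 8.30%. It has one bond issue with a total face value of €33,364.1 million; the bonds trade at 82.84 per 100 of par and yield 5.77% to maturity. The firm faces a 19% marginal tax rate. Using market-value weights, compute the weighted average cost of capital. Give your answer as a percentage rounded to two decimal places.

7.10%

Market value of equity E = 133.35 × 417.6m = 55686.96m. Market value of debt D = 33364.1m × 82.84/100 = 27638.82044m.
Total capital V = 55686.96 + 27638.82044 = 83325.78044.
Equity: weight = 55686.96/83325.78044 = 0.6683; cost = 8.3%.
Bonds outstanding: weight = 27638.82044/83325.78044 = 0.3317; after-tax cost = 5.77% × (1 − 19%) = 4.6737%.
WACC = 0.6683 × 8.3000% + 0.3317 × 4.6737% = 7.0972%.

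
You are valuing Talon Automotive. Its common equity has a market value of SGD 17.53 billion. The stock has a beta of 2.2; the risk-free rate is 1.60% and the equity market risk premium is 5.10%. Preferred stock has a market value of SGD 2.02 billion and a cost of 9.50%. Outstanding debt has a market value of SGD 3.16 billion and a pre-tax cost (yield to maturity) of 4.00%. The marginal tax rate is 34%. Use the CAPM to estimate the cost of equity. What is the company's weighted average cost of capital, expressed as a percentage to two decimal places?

11.11%

Cost of equity via CAPM: Re = 1.6% + 2.2 × 5.1% = 12.8200%.
Total capital V = 17.53 + 2.02 + 3.16 = 22.71.
Equity: weight = 17.53/22.71 = 0.7719; cost = 12.82%.
Preferred: weight = 2.02/22.71 = 0.0889; cost = 9.5%.
Debt: weight = 3.16/22.71 = 0.1391; after-tax cost = 4% × (1 − 34%) = 2.6400%.
WACC = 0.7719 × 12.8200% + 0.0889 × 9.5000% + 0.1391 × 2.6400% = 11.1082%.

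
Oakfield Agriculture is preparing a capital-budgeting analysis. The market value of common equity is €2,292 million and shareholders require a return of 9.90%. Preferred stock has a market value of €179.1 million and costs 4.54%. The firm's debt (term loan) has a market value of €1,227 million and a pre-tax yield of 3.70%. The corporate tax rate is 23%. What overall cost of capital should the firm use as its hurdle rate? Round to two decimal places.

7.30%

Total capital V = 2292 + 179.1 + 1227 = 3698.1.
Equity: weight = 2292/3698.1 = 0.6198; cost = 9.9%.
Preferred: weight = 179.1/3698.1 = 0.0484; cost = 4.54%.
Term loan: weight = 1227/3698.1 = 0.3318; after-tax cost = 3.7% × (1 − 23%) = 2.8490%.
WACC = 0.6198 × 9.9000% + 0.0484 × 4.5400% + 0.3318 × 2.8490% = 7.3009%.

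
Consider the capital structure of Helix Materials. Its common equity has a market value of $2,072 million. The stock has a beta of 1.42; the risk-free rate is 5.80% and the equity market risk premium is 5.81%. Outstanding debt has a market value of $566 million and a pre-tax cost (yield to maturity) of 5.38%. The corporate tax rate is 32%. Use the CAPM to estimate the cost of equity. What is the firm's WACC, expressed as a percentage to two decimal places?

11.82%

Cost of equity via CAPM: Re = 5.8% + 1.42 × 5.81% = 14.0502%.
Total capital V = 2072 + 566 = 2638.
Equity: weight = 2072/2638 = 0.7854; cost = 14.0502%.
Debt: weight = 566/2638 = 0.2146; after-tax cost = 5.38% × (1 − 32%) = 3.6584%.
WACC = 0.7854 × 14.0502% + 0.2146 × 3.6584% = 11.8206%.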